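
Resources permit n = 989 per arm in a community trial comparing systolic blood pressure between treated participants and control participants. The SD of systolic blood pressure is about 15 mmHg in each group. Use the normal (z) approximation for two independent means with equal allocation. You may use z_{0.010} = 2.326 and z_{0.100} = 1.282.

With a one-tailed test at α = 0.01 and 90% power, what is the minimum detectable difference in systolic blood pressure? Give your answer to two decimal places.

Minimum detectable difference ≈ 2.43 mmHg

δ = (z_α + z_β) · √((σ₁²+σ₂²)/n)
  = (2.326 + 1.282) · √(450/989)
  = 3.608 · √0.45501
  = 3.608 · 0.6745
  = 2.4337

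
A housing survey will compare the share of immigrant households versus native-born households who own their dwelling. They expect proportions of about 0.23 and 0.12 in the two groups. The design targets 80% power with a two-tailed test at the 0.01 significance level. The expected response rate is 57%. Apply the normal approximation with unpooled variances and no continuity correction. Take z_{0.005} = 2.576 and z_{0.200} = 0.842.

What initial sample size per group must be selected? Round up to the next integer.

n = (z_{α/2} + z_β)² · [p₁(1−p₁) + p₂(1−p₂)] / (p₁ − p₂)²
  = (2.576 + 0.842)² · (0.23·0.77 + 0.12·0.88) / (0.11)²
  = (3.418)² · (0.1771 + 0.1056) / 0.0121
  = 11.6827 · 0.2827 / 0.0121
  = 272.95
Adjust for 57% response: 272.95 / 0.57 = 478.86.
Round up → n = 479 per group.

n = 479 per group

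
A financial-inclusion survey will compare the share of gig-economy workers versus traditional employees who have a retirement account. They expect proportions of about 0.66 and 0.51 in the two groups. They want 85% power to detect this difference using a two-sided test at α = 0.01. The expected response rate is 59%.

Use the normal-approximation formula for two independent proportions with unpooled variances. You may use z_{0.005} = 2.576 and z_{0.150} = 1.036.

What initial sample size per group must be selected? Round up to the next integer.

n = (z_{α/2} + z_β)² · [p₁(1−p₁) + p₂(1−p₂)] / (p₁ − p₂)²
  = (2.576 + 1.036)² · (0.66·0.34 + 0.51·0.49) / (0.15)²
  = (3.612)² · (0.2244 + 0.2499) / 0.0225
  = 13.0465 · 0.4743 / 0.0225
  = 275.02
Adjust for 59% response: 275.02 / 0.59 = 466.14.
Round up → n = 467 per group.

n = 467 per group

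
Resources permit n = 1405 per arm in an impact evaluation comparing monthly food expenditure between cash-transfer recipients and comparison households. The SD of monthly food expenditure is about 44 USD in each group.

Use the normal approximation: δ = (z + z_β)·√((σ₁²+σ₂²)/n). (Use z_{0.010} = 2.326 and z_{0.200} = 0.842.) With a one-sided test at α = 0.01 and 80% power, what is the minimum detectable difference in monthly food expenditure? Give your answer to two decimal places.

δ = (z_α + z_β) · √((σ₁²+σ₂²)/n)
  = (2.326 + 0.842) · √(3872/1405)
  = 3.168 · √2.7559
  = 3.168 · 1.6601
  = 5.2591

Minimum detectable difference ≈ 5.26 USD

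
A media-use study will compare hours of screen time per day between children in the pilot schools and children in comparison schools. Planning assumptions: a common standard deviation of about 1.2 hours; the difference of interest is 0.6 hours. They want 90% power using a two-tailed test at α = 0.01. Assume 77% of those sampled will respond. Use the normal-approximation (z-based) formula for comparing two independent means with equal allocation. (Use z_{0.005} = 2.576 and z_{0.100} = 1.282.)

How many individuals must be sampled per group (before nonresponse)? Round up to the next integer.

n = 155 per group

n = (z_{α/2} + z_β)² · (σ₁² + σ₂²) / δ²
  = (2.576 + 1.282)² · (2·1.2² = 2.88) / 0.6²
  = 14.8842 · 2.88 / 0.36
  = 119.07
Adjust for 77% response: 119.07 / 0.77 = 154.64.
Round up → n = 155 per group.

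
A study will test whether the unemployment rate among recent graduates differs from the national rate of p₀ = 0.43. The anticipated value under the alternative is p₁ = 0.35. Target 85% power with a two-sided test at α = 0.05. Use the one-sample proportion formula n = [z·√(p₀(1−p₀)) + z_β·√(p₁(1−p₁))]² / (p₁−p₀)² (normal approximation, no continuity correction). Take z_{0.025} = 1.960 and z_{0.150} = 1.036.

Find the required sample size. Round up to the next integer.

n = 336

n = [z_{α/2}·√(p₀q₀) + z_β·√(p₁q₁)]² / (p₁ − p₀)²
  = [1.960·√(0.43·0.57) + 1.036·√(0.35·0.65)]² / (-0.08)²
  = [1.960·0.4951 + 1.036·0.4770]² / 0.0064
  = [1.4645]² / 0.0064
  = 335.11
Round up → n = 336.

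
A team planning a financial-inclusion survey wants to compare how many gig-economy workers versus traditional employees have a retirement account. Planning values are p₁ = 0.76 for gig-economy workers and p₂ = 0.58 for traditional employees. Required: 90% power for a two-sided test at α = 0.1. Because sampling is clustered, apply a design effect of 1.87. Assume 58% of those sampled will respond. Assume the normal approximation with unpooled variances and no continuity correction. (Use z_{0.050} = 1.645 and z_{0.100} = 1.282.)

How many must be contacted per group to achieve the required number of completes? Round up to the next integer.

n = (z_{α/2} + z_β)² · [p₁(1−p₁) + p₂(1−p₂)] / (p₁ − p₂)²
  = (1.645 + 1.282)² · (0.76·0.24 + 0.58·0.42) / (0.18)²
  = (2.927)² · (0.1824 + 0.2436) / 0.0324
  = 8.5673 · 0.4260 / 0.0324
  = 112.64
Design effect: 1.87 × 112.64 = 210.65.
Adjust for 58% response: 210.65 / 0.58 = 363.18.
Round up → n = 364 per group.

n = 364 per group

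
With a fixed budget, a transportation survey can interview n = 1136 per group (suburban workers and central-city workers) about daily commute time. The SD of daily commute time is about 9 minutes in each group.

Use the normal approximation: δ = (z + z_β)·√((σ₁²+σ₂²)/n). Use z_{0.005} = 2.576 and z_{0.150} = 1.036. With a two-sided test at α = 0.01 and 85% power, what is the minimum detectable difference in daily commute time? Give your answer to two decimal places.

δ = (z_{α/2} + z_β) · √((σ₁²+σ₂²)/n)
  = (2.576 + 1.036) · √(162/1136)
  = 3.612 · √0.14261
  = 3.612 · 0.3776
  = 1.3640

Minimum detectable difference ≈ 1.36 minutes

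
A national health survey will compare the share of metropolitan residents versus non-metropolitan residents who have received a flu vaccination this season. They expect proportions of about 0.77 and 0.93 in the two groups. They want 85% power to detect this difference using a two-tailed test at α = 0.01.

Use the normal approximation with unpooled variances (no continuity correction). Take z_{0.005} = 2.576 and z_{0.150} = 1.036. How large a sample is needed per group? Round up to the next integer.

n = (z_{α/2} + z_β)² · [p₁(1−p₁) + p₂(1−p₂)] / (p₁ − p₂)²
  = (2.576 + 1.036)² · (0.77·0.23 + 0.93·0.07) / (-0.16)²
  = (3.612)² · (0.1771 + 0.0651) / 0.0256
  = 13.0465 · 0.2422 / 0.0256
  = 123.43
Round up → n = 124 per group.

n = 124 per group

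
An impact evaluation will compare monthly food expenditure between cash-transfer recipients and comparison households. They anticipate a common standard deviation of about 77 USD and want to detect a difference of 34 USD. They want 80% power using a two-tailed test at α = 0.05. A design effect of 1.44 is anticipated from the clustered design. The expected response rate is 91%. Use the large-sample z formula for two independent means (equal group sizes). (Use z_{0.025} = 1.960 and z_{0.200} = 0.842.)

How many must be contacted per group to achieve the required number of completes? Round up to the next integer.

n = 128 per group

n = (z_{α/2} + z_β)² · (σ₁² + σ₂²) / δ²
  = (1.960 + 0.842)² · (2·77² = 11858) / 34²
  = 7.8512 · 11858 / 1156
  = 80.54
Design effect: 1.44 × 80.54 = 115.97.
Adjust for 91% response: 115.97 / 0.91 = 127.44.
Round up → n = 128 per group.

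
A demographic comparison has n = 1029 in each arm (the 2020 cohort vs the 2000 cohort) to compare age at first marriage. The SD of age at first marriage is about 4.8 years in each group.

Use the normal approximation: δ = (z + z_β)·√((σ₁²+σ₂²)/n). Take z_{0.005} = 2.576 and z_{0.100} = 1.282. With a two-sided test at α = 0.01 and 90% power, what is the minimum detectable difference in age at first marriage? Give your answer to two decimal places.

Minimum detectable difference ≈ 0.82 years

δ = (z_{α/2} + z_β) · √((σ₁²+σ₂²)/n)
  = (2.576 + 1.282) · √(46.08/1029)
  = 3.858 · √0.04478
  = 3.858 · 0.2116
  = 0.8164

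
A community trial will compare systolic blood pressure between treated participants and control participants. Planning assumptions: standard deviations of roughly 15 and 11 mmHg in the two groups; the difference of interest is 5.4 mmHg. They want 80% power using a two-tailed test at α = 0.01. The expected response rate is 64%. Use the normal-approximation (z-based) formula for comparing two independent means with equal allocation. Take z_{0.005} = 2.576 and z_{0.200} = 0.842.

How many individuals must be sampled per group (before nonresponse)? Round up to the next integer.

n = 217 per group

n = (z_{α/2} + z_β)² · (σ₁² + σ₂²) / δ²
  = (2.576 + 0.842)² · (15² + 11² = 346) / 5.4²
  = 11.6827 · 346 / 29.16
  = 138.62
Adjust for 64% response: 138.62 / 0.64 = 216.60.
Round up → n = 217 per group.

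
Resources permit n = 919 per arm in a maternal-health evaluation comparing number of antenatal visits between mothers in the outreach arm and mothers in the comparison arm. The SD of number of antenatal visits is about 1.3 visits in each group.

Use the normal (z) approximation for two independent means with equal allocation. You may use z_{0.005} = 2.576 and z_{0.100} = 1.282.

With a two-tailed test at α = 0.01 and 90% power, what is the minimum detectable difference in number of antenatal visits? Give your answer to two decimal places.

Minimum detectable difference ≈ 0.23 visits

δ = (z_{α/2} + z_β) · √((σ₁²+σ₂²)/n)
  = (2.576 + 1.282) · √(3.38/919)
  = 3.858 · √0.00368
  = 3.858 · 0.0606
  = 0.2340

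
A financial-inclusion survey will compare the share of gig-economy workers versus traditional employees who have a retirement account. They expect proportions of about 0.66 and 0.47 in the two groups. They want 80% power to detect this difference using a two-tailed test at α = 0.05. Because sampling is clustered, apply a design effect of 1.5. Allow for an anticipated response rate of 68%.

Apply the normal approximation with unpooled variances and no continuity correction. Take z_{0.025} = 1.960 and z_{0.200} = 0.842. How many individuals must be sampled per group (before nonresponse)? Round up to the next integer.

n = (z_{α/2} + z_β)² · [p₁(1−p₁) + p₂(1−p₂)] / (p₁ − p₂)²
  = (1.960 + 0.842)² · (0.66·0.34 + 0.47·0.53) / (0.19)²
  = (2.802)² · (0.2244 + 0.2491) / 0.0361
  = 7.8512 · 0.4735 / 0.0361
  = 102.98
Design effect: 1.5 × 102.98 = 154.47.
Adjust for 68% response: 154.47 / 0.68 = 227.16.
Round up → n = 228 per group.

n = 228 per group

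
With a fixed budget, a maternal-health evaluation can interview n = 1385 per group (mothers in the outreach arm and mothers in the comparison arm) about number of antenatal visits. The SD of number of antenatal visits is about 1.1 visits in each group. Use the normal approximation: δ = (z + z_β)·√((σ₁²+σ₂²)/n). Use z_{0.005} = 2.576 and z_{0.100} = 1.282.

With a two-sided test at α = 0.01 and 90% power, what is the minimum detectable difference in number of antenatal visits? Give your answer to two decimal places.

Minimum detectable difference ≈ 0.16 visits

δ = (z_{α/2} + z_β) · √((σ₁²+σ₂²)/n)
  = (2.576 + 1.282) · √(2.42/1385)
  = 3.858 · √0.00175
  = 3.858 · 0.0418
  = 0.1613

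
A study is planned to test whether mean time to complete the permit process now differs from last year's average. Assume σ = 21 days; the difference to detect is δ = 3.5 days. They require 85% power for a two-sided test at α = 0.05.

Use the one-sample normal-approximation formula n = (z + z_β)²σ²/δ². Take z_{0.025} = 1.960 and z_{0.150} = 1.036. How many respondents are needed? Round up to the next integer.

n = (z_{α/2} + z_β)² · σ² / δ²
  = (1.960 + 1.036)² · 21² / 3.5²
  = 8.9760 · 441 / 12.25
  = 323.14
Round up → n = 324.

n = 324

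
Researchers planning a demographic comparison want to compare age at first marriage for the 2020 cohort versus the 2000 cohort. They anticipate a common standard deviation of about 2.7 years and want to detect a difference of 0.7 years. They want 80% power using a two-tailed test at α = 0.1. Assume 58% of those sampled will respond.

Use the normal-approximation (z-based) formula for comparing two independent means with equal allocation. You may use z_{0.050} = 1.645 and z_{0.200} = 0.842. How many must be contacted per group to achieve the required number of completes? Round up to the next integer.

n = 318 per group

n = (z_{α/2} + z_β)² · (σ₁² + σ₂²) / δ²
  = (1.645 + 0.842)² · (2·2.7² = 14.58) / 0.7²
  = 6.1852 · 14.58 / 0.49
  = 184.04
Adjust for 58% response: 184.04 / 0.58 = 317.31.
Round up → n = 318 per group.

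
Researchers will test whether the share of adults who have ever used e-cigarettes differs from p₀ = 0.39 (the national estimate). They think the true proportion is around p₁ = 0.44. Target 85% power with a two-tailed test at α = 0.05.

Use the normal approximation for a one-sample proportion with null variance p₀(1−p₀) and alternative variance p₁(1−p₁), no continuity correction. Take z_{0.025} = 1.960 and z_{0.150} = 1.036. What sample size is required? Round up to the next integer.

n = [z_{α/2}·√(p₀q₀) + z_β·√(p₁q₁)]² / (p₁ − p₀)²
  = [1.960·√(0.39·0.61) + 1.036·√(0.44·0.56)]² / (0.05)²
  = [1.960·0.4877 + 1.036·0.4964]² / 0.0025
  = [1.4702]² / 0.0025
  = 864.65
Round up → n = 865.

n = 865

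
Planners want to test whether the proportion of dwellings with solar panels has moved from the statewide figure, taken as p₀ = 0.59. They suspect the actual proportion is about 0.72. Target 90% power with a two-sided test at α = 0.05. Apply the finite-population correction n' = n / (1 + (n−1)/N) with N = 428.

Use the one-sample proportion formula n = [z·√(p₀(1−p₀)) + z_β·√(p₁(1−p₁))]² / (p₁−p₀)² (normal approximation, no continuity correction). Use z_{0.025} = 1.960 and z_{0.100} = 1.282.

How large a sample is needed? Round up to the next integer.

n = [z_{α/2}·√(p₀q₀) + z_β·√(p₁q₁)]² / (p₁ − p₀)²
  = [1.960·√(0.59·0.41) + 1.282·√(0.72·0.28)]² / (0.13)²
  = [1.960·0.4918 + 1.282·0.4490]² / 0.0169
  = [1.5396]² / 0.0169
  = 140.26
Finite-population correction (N = 428): 140.26 / (1 + (140.26 − 1)/428) = 105.83.
Round up → n = 106.

n = 106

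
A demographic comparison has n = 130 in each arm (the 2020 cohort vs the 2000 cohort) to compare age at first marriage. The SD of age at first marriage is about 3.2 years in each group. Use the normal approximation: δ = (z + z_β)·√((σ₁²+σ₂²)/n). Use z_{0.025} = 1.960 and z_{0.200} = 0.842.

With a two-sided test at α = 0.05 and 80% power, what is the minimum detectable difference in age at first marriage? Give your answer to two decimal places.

δ = (z_{α/2} + z_β) · √((σ₁²+σ₂²)/n)
  = (1.960 + 0.842) · √(20.48/130)
  = 2.802 · √0.15754
  = 2.802 · 0.3969
  = 1.1121

Minimum detectable difference ≈ 1.11 years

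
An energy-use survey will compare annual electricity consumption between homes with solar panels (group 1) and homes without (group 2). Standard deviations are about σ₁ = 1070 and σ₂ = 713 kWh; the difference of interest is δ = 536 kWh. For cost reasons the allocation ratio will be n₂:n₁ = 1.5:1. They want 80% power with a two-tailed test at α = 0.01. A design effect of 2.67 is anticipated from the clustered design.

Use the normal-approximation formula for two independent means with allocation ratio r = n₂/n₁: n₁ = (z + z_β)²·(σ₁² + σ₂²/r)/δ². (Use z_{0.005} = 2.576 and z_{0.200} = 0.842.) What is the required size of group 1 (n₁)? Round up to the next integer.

n₁ = (z_{α/2} + z_β)² · (σ₁² + σ₂²/r) / δ²
   = (2.576 + 0.842)² · (1070² + 713²/1.5) / 536²
   = 11.6827 · (1144900 + 338912.7) / 287296
   = 11.6827 · 1483812.7 / 287296
   = 60.34
Design effect: 2.67 × 60.34 = 161.10.
Round up → n₁ = 162; n₂ = r·n₁ = 1.5 × 162 = 243.

n₁ = 162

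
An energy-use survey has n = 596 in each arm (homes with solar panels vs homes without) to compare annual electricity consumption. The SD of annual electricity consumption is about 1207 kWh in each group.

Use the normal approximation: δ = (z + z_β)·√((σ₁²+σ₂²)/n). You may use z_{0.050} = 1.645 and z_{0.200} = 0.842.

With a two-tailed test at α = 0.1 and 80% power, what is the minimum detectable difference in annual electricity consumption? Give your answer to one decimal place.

δ = (z_{α/2} + z_β) · √((σ₁²+σ₂²)/n)
  = (1.645 + 0.842) · √(2913698/596)
  = 2.487 · √4888.8
  = 2.487 · 69.9196
  = 173.8901

Minimum detectable difference ≈ 173.9 kWh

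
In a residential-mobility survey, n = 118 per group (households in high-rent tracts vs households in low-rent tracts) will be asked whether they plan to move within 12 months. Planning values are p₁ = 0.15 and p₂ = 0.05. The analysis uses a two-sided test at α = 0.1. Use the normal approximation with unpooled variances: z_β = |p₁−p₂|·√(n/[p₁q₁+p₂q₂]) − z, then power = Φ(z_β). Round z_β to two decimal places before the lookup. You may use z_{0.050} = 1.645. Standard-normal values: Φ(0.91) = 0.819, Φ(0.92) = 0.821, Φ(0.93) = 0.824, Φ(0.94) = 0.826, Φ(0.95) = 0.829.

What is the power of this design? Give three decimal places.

Power ≈ 0.829

z_β = |p₁−p₂|·√(n/[p₁q₁+p₂q₂]) − z_{α/2}
    = 0.10 · √(118/0.1750) − 1.645
    = 0.10 · 25.9670 − 1.645
    = 2.5967 − 1.645 = 0.9517 → 0.95
Power = Φ(0.95) = 0.829.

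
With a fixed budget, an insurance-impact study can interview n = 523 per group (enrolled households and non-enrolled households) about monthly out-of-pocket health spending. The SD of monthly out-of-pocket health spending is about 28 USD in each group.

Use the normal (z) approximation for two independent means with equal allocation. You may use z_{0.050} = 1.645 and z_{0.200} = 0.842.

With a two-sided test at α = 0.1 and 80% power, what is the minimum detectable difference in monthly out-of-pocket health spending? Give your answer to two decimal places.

Minimum detectable difference ≈ 4.31 USD

δ = (z_{α/2} + z_β) · √((σ₁²+σ₂²)/n)
  = (1.645 + 0.842) · √(1568/523)
  = 2.487 · √2.9981
  = 2.487 · 1.7315
  = 4.3062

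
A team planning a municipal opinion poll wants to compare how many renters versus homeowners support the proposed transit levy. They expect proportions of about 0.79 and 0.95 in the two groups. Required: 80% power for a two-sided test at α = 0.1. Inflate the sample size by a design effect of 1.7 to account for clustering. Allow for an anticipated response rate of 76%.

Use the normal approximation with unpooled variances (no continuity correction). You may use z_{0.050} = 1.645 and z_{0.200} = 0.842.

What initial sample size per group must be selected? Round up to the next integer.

n = 116 per group

n = (z_{α/2} + z_β)² · [p₁(1−p₁) + p₂(1−p₂)] / (p₁ − p₂)²
  = (1.645 + 0.842)² · (0.79·0.21 + 0.95·0.05) / (-0.16)²
  = (2.487)² · (0.1659 + 0.0475) / 0.0256
  = 6.1852 · 0.2134 / 0.0256
  = 51.56
Design effect: 1.7 × 51.56 = 87.65.
Adjust for 76% response: 87.65 / 0.76 = 115.33.
Round up → n = 116 per group.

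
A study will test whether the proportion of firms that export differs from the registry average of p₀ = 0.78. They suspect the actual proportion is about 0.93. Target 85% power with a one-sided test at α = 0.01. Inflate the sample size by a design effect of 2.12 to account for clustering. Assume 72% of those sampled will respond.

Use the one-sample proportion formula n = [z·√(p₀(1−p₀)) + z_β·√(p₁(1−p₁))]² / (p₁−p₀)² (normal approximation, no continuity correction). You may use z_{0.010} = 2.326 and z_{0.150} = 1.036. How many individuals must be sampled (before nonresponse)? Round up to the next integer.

n = [z_α·√(p₀q₀) + z_β·√(p₁q₁)]² / (p₁ − p₀)²
  = [2.326·√(0.78·0.22) + 1.036·√(0.93·0.07)]² / (0.15)²
  = [2.326·0.4142 + 1.036·0.2551]² / 0.0225
  = [1.2279]² / 0.0225
  = 67.01
Design effect: 2.12 × 67.01 = 142.06.
Adjust for 72% response: 142.06 / 0.72 = 197.30.
Round up → n = 198.

n = 198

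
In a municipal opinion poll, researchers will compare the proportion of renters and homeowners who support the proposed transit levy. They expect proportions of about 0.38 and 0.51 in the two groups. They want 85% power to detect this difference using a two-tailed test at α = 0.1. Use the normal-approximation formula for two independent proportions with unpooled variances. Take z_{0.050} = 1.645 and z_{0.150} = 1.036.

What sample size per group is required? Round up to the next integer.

n = (z_{α/2} + z_β)² · [p₁(1−p₁) + p₂(1−p₂)] / (p₁ − p₂)²
  = (1.645 + 1.036)² · (0.38·0.62 + 0.51·0.49) / (-0.13)²
  = (2.681)² · (0.2356 + 0.2499) / 0.0169
  = 7.1878 · 0.4855 / 0.0169
  = 206.49
Round up → n = 207 per group.

n = 207 per group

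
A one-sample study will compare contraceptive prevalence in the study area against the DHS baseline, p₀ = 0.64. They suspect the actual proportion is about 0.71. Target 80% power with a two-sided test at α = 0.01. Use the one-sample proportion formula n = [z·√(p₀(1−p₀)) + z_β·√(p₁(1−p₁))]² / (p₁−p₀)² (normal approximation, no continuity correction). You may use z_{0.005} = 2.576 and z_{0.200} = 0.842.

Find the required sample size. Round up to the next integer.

n = 535

n = [z_{α/2}·√(p₀q₀) + z_β·√(p₁q₁)]² / (p₁ − p₀)²
  = [2.576·√(0.64·0.36) + 0.842·√(0.71·0.29)]² / (0.07)²
  = [2.576·0.4800 + 0.842·0.4538]² / 0.0049
  = [1.6185]² / 0.0049
  = 534.63
Round up → n = 535.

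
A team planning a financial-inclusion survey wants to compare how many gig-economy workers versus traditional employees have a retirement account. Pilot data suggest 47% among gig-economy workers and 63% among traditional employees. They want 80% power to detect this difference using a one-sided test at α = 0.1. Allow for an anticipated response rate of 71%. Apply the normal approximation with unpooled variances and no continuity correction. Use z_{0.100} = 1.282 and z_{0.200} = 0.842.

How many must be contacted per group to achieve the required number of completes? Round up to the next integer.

n = (z_α + z_β)² · [p₁(1−p₁) + p₂(1−p₂)] / (p₁ − p₂)²
  = (1.282 + 0.842)² · (0.47·0.53 + 0.63·0.37) / (-0.16)²
  = (2.124)² · (0.2491 + 0.2331) / 0.0256
  = 4.5114 · 0.4822 / 0.0256
  = 84.98
Adjust for 71% response: 84.98 / 0.71 = 119.68.
Round up → n = 120 per group.

n = 120 per group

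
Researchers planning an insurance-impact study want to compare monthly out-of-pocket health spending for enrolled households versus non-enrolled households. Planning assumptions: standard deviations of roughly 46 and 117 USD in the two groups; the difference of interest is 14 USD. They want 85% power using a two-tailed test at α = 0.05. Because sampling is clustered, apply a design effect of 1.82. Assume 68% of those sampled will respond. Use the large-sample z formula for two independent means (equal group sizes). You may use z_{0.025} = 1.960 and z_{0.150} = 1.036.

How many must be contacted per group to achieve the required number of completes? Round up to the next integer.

n = 1938 per group

n = (z_{α/2} + z_β)² · (σ₁² + σ₂²) / δ²
  = (1.960 + 1.036)² · (46² + 117² = 15805) / 14²
  = 8.9760 · 15805 / 196
  = 723.81
Design effect: 1.82 × 723.81 = 1317.33.
Adjust for 68% response: 1317.33 / 0.68 = 1937.24.
Round up → n = 1938 per group.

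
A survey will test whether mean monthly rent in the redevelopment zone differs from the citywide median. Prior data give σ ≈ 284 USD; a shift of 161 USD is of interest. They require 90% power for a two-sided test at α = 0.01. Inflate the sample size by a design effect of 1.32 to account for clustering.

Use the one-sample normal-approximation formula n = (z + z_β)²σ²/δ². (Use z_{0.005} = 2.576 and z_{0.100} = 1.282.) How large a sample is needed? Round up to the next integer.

n = 62

n = (z_{α/2} + z_β)² · σ² / δ²
  = (2.576 + 1.282)² · 284² / 161²
  = 14.8842 · 80656 / 25921
  = 46.31
Design effect: 1.32 × 46.31 = 61.13.
Round up → n = 62.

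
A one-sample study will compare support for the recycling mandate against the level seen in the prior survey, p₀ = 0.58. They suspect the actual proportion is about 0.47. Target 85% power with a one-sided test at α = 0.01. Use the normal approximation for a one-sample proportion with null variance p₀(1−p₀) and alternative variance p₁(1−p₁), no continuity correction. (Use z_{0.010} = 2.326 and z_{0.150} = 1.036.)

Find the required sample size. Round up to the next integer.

n = [z_α·√(p₀q₀) + z_β·√(p₁q₁)]² / (p₁ − p₀)²
  = [2.326·√(0.58·0.42) + 1.036·√(0.47·0.53)]² / (-0.11)²
  = [2.326·0.4936 + 1.036·0.4991]² / 0.0121
  = [1.6651]² / 0.0121
  = 229.13
Round up → n = 230.

n = 230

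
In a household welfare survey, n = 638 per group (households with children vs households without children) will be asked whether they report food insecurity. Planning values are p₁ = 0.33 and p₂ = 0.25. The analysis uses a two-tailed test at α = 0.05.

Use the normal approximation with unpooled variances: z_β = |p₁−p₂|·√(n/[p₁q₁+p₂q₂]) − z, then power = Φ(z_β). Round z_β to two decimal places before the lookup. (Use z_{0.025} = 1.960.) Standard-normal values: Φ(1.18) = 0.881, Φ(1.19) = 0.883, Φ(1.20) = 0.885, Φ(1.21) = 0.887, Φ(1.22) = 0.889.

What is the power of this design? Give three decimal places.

z_β = |p₁−p₂|·√(n/[p₁q₁+p₂q₂]) − z_{α/2}
    = 0.08 · √(638/0.4086) − 1.960
    = 0.08 · 39.5149 − 1.960
    = 3.1612 − 1.960 = 1.2012 → 1.20
Power = Φ(1.20) = 0.885.

Power ≈ 0.885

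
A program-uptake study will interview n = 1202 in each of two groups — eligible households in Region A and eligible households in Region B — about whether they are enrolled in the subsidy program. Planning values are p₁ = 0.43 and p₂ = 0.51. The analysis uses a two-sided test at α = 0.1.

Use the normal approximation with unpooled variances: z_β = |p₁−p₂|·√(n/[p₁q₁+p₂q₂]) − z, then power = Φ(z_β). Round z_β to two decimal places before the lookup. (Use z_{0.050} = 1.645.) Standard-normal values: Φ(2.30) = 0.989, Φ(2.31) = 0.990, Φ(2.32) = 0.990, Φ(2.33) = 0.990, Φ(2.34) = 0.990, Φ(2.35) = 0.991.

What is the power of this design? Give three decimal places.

Power ≈ 0.989

z_β = |p₁−p₂|·√(n/[p₁q₁+p₂q₂]) − z_{α/2}
    = 0.08 · √(1202/0.4950) − 1.645
    = 0.08 · 49.2776 − 1.645
    = 3.9422 − 1.645 = 2.2972 → 2.30
Power = Φ(2.30) = 0.989.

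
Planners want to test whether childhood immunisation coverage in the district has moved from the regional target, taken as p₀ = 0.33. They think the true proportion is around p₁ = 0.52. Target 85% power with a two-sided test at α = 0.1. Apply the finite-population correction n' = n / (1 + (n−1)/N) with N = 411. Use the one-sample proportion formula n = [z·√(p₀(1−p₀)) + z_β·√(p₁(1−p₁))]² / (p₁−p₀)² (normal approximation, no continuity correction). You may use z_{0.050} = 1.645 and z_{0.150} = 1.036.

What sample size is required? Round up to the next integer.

n = [z_{α/2}·√(p₀q₀) + z_β·√(p₁q₁)]² / (p₁ − p₀)²
  = [1.645·√(0.33·0.67) + 1.036·√(0.52·0.48)]² / (0.19)²
  = [1.645·0.4702 + 1.036·0.4996]² / 0.0361
  = [1.2911]² / 0.0361
  = 46.17
Finite-population correction (N = 411): 46.17 / (1 + (46.17 − 1)/411) = 41.60.
Round up → n = 42.

n = 42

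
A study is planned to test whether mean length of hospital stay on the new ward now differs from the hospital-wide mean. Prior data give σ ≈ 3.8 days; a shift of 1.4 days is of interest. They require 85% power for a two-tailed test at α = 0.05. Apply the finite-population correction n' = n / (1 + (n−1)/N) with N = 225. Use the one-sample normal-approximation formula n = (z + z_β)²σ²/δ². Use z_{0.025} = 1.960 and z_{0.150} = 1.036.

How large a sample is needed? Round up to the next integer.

n = (z_{α/2} + z_β)² · σ² / δ²
  = (1.960 + 1.036)² · 3.8² / 1.4²
  = 8.9760 · 14.44 / 1.96
  = 66.13
Finite-population correction (N = 225): 66.13 / (1 + (66.13 − 1)/225) = 51.28.
Round up → n = 52.

n = 52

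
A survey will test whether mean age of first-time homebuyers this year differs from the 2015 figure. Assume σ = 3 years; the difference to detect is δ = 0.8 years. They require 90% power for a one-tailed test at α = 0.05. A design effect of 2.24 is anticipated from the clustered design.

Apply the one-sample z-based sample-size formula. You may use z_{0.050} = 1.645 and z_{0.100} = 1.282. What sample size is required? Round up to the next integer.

n = 270

n = (z_α + z_β)² · σ² / δ²
  = (1.645 + 1.282)² · 3² / 0.8²
  = 8.5673 · 9 / 0.64
  = 120.48
Design effect: 2.24 × 120.48 = 269.87.
Round up → n = 270.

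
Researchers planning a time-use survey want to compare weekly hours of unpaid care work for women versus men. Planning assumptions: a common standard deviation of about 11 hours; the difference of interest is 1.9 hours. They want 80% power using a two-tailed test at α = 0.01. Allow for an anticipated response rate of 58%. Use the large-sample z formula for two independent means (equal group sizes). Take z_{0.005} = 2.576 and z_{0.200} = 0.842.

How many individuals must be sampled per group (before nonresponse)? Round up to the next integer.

n = (z_{α/2} + z_β)² · (σ₁² + σ₂²) / δ²
  = (2.576 + 0.842)² · (2·11² = 242) / 1.9²
  = 11.6827 · 242 / 3.61
  = 783.16
Adjust for 58% response: 783.16 / 0.58 = 1350.28.
Round up → n = 1351 per group.

n = 1351 per group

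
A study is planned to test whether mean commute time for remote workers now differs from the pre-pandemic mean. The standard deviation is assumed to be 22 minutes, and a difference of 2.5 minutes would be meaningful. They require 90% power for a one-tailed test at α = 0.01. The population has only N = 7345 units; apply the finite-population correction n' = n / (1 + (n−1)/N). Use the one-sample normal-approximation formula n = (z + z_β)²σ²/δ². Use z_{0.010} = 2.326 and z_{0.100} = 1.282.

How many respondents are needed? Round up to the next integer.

n = (z_α + z_β)² · σ² / δ²
  = (2.326 + 1.282)² · 22² / 2.5²
  = 13.0177 · 484 / 6.25
  = 1008.09
Finite-population correction (N = 7345): 1008.09 / (1 + (1008.09 − 1)/7345) = 886.53.
Round up → n = 887.

n = 887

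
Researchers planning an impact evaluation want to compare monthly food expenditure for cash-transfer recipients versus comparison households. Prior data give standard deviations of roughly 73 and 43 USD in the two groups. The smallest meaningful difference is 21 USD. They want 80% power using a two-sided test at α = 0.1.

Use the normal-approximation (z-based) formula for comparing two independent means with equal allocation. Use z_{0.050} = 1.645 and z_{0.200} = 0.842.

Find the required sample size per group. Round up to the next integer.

n = (z_{α/2} + z_β)² · (σ₁² + σ₂²) / δ²
  = (1.645 + 0.842)² · (73² + 43² = 7178) / 21²
  = 6.1852 · 7178 / 441
  = 100.67
Round up → n = 101 per group.

n = 101 per group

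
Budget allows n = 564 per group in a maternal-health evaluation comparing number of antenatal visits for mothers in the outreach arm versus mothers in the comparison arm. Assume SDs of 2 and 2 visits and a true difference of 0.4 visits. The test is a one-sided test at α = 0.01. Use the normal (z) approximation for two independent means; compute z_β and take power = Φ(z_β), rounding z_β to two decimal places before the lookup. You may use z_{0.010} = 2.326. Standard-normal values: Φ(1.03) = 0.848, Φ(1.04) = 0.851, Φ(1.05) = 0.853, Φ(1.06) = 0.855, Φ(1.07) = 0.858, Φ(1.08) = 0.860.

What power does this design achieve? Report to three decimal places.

z_β = δ·√(n/(σ₁²+σ₂²)) − z_α
    = 0.4 · √(564/8) − 2.326
    = 0.4 · 8.39643 − 2.326
    = 3.3586 − 2.326 = 1.0326 → 1.03
Power = Φ(1.03) = 0.848.

Power ≈ 0.848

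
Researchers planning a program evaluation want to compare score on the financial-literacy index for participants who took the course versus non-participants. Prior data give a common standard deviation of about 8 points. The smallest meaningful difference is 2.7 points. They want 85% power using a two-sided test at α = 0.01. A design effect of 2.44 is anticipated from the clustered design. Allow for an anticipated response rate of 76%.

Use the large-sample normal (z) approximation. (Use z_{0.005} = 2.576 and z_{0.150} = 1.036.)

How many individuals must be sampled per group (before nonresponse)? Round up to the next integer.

n = 736 per group

n = (z_{α/2} + z_β)² · (σ₁² + σ₂²) / δ²
  = (2.576 + 1.036)² · (2·8² = 128) / 2.7²
  = 13.0465 · 128 / 7.29
  = 229.08
Design effect: 2.44 × 229.08 = 558.94.
Adjust for 76% response: 558.94 / 0.76 = 735.45.
Round up → n = 736 per group.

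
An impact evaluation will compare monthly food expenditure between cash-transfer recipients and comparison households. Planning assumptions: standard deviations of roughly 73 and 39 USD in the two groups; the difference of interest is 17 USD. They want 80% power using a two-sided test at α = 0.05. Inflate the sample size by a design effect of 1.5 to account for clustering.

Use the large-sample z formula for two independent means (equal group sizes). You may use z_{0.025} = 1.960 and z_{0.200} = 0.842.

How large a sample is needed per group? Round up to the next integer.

n = (z_{α/2} + z_β)² · (σ₁² + σ₂²) / δ²
  = (1.960 + 0.842)² · (73² + 39² = 6850) / 17²
  = 7.8512 · 6850 / 289
  = 186.09
Design effect: 1.5 × 186.09 = 279.14.
Round up → n = 280 per group.

n = 280 per group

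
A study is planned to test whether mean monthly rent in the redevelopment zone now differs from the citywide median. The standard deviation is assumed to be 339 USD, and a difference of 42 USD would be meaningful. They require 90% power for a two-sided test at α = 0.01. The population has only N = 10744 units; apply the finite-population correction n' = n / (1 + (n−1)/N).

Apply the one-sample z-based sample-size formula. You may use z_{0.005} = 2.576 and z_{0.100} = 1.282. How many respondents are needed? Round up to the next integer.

n = 890

n = (z_{α/2} + z_β)² · σ² / δ²
  = (2.576 + 1.282)² · 339² / 42²
  = 14.8842 · 114921 / 1764
  = 969.67
Finite-population correction (N = 10744): 969.67 / (1 + (969.67 − 1)/10744) = 889.48.
Round up → n = 890.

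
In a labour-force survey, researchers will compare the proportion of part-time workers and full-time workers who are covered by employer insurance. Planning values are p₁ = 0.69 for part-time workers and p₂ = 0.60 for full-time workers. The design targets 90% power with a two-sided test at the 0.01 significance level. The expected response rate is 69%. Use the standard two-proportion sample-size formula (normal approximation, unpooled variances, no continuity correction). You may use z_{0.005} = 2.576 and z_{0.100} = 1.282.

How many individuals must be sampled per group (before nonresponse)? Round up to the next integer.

n = (z_{α/2} + z_β)² · [p₁(1−p₁) + p₂(1−p₂)] / (p₁ − p₂)²
  = (2.576 + 1.282)² · (0.69·0.31 + 0.60·0.40) / (0.09)²
  = (3.858)² · (0.2139 + 0.2400) / 0.0081
  = 14.8842 · 0.4539 / 0.0081
  = 834.06
Adjust for 69% response: 834.06 / 0.69 = 1208.79.
Round up → n = 1209 per group.

n = 1209 per group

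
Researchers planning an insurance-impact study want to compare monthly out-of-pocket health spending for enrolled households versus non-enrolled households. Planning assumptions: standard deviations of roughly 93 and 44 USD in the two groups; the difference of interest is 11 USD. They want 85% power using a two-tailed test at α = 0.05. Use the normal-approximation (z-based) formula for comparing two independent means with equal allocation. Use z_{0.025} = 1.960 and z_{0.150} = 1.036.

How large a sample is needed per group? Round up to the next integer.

n = (z_{α/2} + z_β)² · (σ₁² + σ₂²) / δ²
  = (1.960 + 1.036)² · (93² + 44² = 10585) / 11²
  = 8.9760 · 10585 / 121
  = 785.22
Round up → n = 786 per group.

n = 786 per group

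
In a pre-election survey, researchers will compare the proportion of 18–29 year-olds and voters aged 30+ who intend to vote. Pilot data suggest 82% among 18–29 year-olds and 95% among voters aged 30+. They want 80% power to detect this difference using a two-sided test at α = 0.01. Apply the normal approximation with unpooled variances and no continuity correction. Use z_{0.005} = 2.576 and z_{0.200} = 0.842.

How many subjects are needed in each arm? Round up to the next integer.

n = 135 per group

n = (z_{α/2} + z_β)² · [p₁(1−p₁) + p₂(1−p₂)] / (p₁ − p₂)²
  = (2.576 + 0.842)² · (0.82·0.18 + 0.95·0.05) / (-0.13)²
  = (3.418)² · (0.1476 + 0.0475) / 0.0169
  = 11.6827 · 0.1951 / 0.0169
  = 134.87
Round up → n = 135 per group.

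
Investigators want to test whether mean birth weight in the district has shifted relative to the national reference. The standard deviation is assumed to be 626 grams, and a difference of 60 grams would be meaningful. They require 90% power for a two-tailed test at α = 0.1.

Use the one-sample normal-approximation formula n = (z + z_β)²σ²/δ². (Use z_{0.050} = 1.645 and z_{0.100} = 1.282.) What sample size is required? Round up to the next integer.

n = 933

n = (z_{α/2} + z_β)² · σ² / δ²
  = (1.645 + 1.282)² · 626² / 60²
  = 8.5673 · 391876 / 3600
  = 932.59
Round up → n = 933.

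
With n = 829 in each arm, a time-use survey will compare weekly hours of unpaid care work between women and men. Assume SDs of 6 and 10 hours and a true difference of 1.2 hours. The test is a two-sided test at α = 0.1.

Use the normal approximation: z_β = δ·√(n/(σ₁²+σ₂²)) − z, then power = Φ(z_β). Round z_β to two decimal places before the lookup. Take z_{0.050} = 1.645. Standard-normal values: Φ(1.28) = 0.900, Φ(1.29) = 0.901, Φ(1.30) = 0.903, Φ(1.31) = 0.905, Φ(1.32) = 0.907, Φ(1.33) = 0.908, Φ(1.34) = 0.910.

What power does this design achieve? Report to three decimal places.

Power ≈ 0.907

z_β = δ·√(n/(σ₁²+σ₂²)) − z_{α/2}
    = 1.2 · √(829/136) − 1.645
    = 1.2 · 2.46892 − 1.645
    = 2.9627 − 1.645 = 1.3177 → 1.32
Power = Φ(1.32) = 0.907.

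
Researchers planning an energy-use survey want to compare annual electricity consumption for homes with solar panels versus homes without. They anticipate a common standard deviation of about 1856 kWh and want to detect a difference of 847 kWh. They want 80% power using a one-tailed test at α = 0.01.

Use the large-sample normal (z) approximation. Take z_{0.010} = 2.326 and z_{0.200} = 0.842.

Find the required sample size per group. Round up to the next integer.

n = (z_α + z_β)² · (σ₁² + σ₂²) / δ²
  = (2.326 + 0.842)² · (2·1856² = 6889472) / 847²
  = 10.0362 · 6889472 / 717409
  = 96.38
Round up → n = 97 per group.

n = 97 per group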